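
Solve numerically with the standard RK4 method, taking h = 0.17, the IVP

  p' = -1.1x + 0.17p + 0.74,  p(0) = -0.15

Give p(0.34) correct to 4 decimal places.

0.0353

RK4: k1 = f(x_n, p_n); k2 = f(x_n + h/2, p_n + (h/2)·k1); k3 = f(x_n + h/2, p_n + (h/2)·k2); k4 = f(x_n + h, p_n + h·k3); p_{n+1} = p_n + (h/6)·(k1 + 2k2 + 2k3 + k4).
x=0.000000, p=-0.150000:
  k1 = f(0.000000, -0.150000) = 0.714500
  k2 = f(0.085000, -0.089267) = 0.631325
  k3 = f(0.085000, -0.096337) = 0.630123
  k4 = f(0.170000, -0.042879) = 0.545711
  p ← -0.150000 + (0.17/6)·(k1 + 2k2 + 2k3 + k4) = -0.042812
x=0.170000, p=-0.042812:
  k1 = f(0.170000, -0.042812) = 0.545722
  k2 = f(0.255000, 0.003574) = 0.460108
  k3 = f(0.255000, -0.003703) = 0.458871
  k4 = f(0.340000, 0.035196) = 0.371983
  p ← -0.042812 + (0.17/6)·(k1 + 2k2 + 2k3 + k4) = 0.035265
p(0.34) ≈ 0.0353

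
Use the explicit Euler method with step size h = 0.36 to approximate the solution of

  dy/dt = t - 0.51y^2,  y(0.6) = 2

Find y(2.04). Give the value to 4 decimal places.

Euler: y_{n+1} = y_n + h·f(t_n, y_n).
t=0.600000, y=2.000000: f=-1.440000 → y ← 2.000000 + 0.36·(-1.440000) = 1.481600
t=0.960000, y=1.481600: f=-0.159521 → y ← 1.481600 + 0.36·(-0.159521) = 1.424173
t=1.320000, y=1.424173: f=0.285584 → y ← 1.424173 + 0.36·0.285584 = 1.526983
t=1.680000, y=1.526983: f=0.490845 → y ← 1.526983 + 0.36·0.490845 = 1.703687
y(2.04) ≈ 1.7037

1.7037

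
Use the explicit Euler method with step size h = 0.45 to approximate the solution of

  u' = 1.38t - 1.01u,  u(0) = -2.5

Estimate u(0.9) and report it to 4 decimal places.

-0.4645

Euler: u_{n+1} = u_n + h·f(t_n, u_n).
t=0.000000, u=-2.500000: f=2.525000 → u ← -2.500000 + 0.45·2.525000 = -1.363750
t=0.450000, u=-1.363750: f=1.998387 → u ← -1.363750 + 0.45·1.998387 = -0.464476
u(0.9) ≈ -0.4645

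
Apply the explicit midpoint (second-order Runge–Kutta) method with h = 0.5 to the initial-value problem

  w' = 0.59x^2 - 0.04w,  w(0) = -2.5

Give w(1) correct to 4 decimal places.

Midpoint: k1 = f(x_n, w_n); k2 = f(x_n + h/2, w_n + (h/2)·k1); w_{n+1} = w_n + h·k2.
x=0.000000, w=-2.500000:
  k1 = f(0.000000, -2.500000) = 0.100000
  k2 = f(0.250000, -2.475000) = 0.135875
  w ← -2.500000 + 0.5·0.135875 = -2.432062
x=0.500000, w=-2.432062:
  k1 = f(0.500000, -2.432062) = 0.244782
  k2 = f(0.750000, -2.370867) = 0.426710
  w ← -2.432062 + 0.5·0.426710 = -2.218708
w(1) ≈ -2.2187

-2.2187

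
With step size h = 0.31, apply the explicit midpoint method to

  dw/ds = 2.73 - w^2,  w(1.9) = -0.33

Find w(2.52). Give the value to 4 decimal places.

1.1116

Midpoint: k1 = f(s_n, w_n); k2 = f(s_n + h/2, w_n + (h/2)·k1); w_{n+1} = w_n + h·k2.
s=1.900000, w=-0.330000:
  k1 = f(1.900000, -0.330000) = 2.621100
  k2 = f(2.055000, 0.076270) = 2.724183
  w ← -0.330000 + 0.31·2.724183 = 0.514497
s=2.210000, w=0.514497:
  k1 = f(2.210000, 0.514497) = 2.465293
  k2 = f(2.365000, 0.896617) = 1.926078
  w ← 0.514497 + 0.31·1.926078 = 1.111581
w(2.52) ≈ 1.1116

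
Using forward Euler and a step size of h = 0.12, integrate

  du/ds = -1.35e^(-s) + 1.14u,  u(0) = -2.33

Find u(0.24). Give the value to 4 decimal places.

Euler: u_{n+1} = u_n + h·f(s_n, u_n).
s=0.000000, u=-2.330000: f=-4.006200 → u ← -2.330000 + 0.12·(-4.006200) = -2.810744
s=0.120000, u=-2.810744: f=-4.401591 → u ← -2.810744 + 0.12·(-4.401591) = -3.338935
u(0.24) ≈ -3.3389

-3.3389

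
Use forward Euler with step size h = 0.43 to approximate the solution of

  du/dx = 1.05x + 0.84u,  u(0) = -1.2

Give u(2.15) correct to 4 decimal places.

Euler: u_{n+1} = u_n + h·f(x_n, u_n).
x=0.000000, u=-1.200000: f=-1.008000 → u ← -1.200000 + 0.43·(-1.008000) = -1.633440
x=0.430000, u=-1.633440: f=-0.920590 → u ← -1.633440 + 0.43·(-0.920590) = -2.029294
x=0.860000, u=-2.029294: f=-0.801607 → u ← -2.029294 + 0.43·(-0.801607) = -2.373984
x=1.290000, u=-2.373984: f=-0.639647 → u ← -2.373984 + 0.43·(-0.639647) = -2.649032
x=1.720000, u=-2.649032: f=-0.419187 → u ← -2.649032 + 0.43·(-0.419187) = -2.829283
u(2.15) ≈ -2.8293

-2.8293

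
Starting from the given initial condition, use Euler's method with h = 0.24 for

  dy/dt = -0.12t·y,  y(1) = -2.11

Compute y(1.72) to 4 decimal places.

-1.8918

Euler: y_{n+1} = y_n + h·f(t_n, y_n).
t=1.000000, y=-2.110000: f=0.253200 → y ← -2.110000 + 0.24·0.253200 = -2.049232
t=1.240000, y=-2.049232: f=0.304926 → y ← -2.049232 + 0.24·0.304926 = -1.976050
t=1.480000, y=-1.976050: f=0.350946 → y ← -1.976050 + 0.24·0.350946 = -1.891823
y(1.72) ≈ -1.8918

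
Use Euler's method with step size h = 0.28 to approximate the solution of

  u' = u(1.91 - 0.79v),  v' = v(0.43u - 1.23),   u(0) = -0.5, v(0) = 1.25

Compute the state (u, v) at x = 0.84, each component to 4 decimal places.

-1.2408, 0.2381

Euler on (u,v): u_{n+1} = u_n + h·u', v_{n+1} = v_n + h·v'.
0.000000: (-0.500000, 1.250000); f=(-0.461250, -1.806250) → (-0.629150, 0.744250)
0.280000: (-0.629150, 0.744250); f=(-0.831763, -1.116773) → (-0.862044, 0.431554)
0.560000: (-0.862044, 0.431554); f=(-1.352609, -0.690779) → (-1.240774, 0.238136)
(u(0.84), v(0.84)) ≈ (-1.2408, 0.2381)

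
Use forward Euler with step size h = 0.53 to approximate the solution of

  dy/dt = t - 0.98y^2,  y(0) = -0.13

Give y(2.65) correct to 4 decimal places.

Euler: y_{n+1} = y_n + h·f(t_n, y_n).
t=0.000000, y=-0.130000: f=-0.016562 → y ← -0.130000 + 0.53·(-0.016562) = -0.138778
t=0.530000, y=-0.138778: f=0.511126 → y ← -0.138778 + 0.53·0.511126 = 0.132119
t=1.060000, y=0.132119: f=1.042894 → y ← 0.132119 + 0.53·1.042894 = 0.684853
t=1.590000, y=0.684853: f=1.130357 → y ← 0.684853 + 0.53·1.130357 = 1.283942
t=2.120000, y=1.283942: f=0.504463 → y ← 1.283942 + 0.53·0.504463 = 1.551307
y(2.65) ≈ 1.5513

1.5513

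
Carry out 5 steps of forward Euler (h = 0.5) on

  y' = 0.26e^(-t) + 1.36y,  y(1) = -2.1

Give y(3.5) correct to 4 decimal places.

-27.5113

Euler: y_{n+1} = y_n + h·f(t_n, y_n).
t=1.000000, y=-2.100000: f=-2.760351 → y ← -2.100000 + 0.5·(-2.760351) = -3.480176
t=1.500000, y=-3.480176: f=-4.675025 → y ← -3.480176 + 0.5·(-4.675025) = -5.817688
t=2.000000, y=-5.817688: f=-7.876869 → y ← -5.817688 + 0.5·(-7.876869) = -9.756123
t=2.500000, y=-9.756123: f=-13.246985 → y ← -9.756123 + 0.5·(-13.246985) = -16.379615
t=3.000000, y=-16.379615: f=-22.263332 → y ← -16.379615 + 0.5·(-22.263332) = -27.511281
y(3.5) ≈ -27.5113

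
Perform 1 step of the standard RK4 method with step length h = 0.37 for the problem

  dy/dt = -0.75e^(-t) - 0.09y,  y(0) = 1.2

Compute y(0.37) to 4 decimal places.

0.9328

RK4: k1 = f(t_n, y_n); k2 = f(t_n + h/2, y_n + (h/2)·k1); k3 = f(t_n + h/2, y_n + (h/2)·k2); k4 = f(t_n + h, y_n + h·k3); y_{n+1} = y_n + (h/6)·(k1 + 2k2 + 2k3 + k4).
t=0.000000, y=1.200000:
  k1 = f(0.000000, 1.200000) = -0.858000
  k2 = f(0.185000, 1.041270) = -0.717043
  k3 = f(0.185000, 1.067347) = -0.719389
  k4 = f(0.370000, 0.933826) = -0.602095
  y ← 1.200000 + (0.37/6)·(k1 + 2k2 + 2k3 + k4) = 0.932801
y(0.37) ≈ 0.9328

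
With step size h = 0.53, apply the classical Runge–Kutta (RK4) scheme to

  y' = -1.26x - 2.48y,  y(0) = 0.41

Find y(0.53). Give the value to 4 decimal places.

RK4: k1 = f(x_n, y_n); k2 = f(x_n + h/2, y_n + (h/2)·k1); k3 = f(x_n + h/2, y_n + (h/2)·k2); k4 = f(x_n + h, y_n + h·k3); y_{n+1} = y_n + (h/6)·(k1 + 2k2 + 2k3 + k4).
x=0.000000, y=0.410000:
  k1 = f(0.000000, 0.410000) = -1.016800
  k2 = f(0.265000, 0.140548) = -0.682459
  k3 = f(0.265000, 0.229148) = -0.902188
  k4 = f(0.530000, -0.068160) = -0.498764
  y ← 0.410000 + (0.53/6)·(k1 + 2k2 + 2k3 + k4) = -0.003829
y(0.53) ≈ -0.0038

-0.0038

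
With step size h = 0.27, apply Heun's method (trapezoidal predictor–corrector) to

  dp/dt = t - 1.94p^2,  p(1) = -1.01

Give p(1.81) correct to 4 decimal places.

Heun: k1 = f(t_n, p_n); k2 = f(t_n + h, p_n + h·k1); p_{n+1} = p_n + (h/2)·(k1 + k2).
t=1.000000, p=-1.010000:
  k1 = f(1.000000, -1.010000) = -0.978994
  k2 = f(1.270000, -1.274328) = -1.880391
  p ← -1.010000 + (0.27/2)·(-0.978994 + (-1.880391)) = -1.396017
t=1.270000, p=-1.396017:
  k1 = f(1.270000, -1.396017) = -2.510795
  k2 = f(1.540000, -2.073932) = -6.804313
  p ← -1.396017 + (0.27/2)·(-2.510795 + (-6.804313)) = -2.653557
t=1.540000, p=-2.653557:
  k1 = f(1.540000, -2.653557) = -12.120242
  k2 = f(1.810000, -5.926022) = -66.318409
  p ← -2.653557 + (0.27/2)·(-12.120242 + (-66.318409)) = -13.242774
p(1.81) ≈ -13.2428

-13.2428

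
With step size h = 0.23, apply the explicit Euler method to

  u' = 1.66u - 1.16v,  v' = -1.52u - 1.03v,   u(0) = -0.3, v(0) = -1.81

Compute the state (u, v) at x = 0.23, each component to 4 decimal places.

0.0684, -1.2763

Euler on (u,v): u_{n+1} = u_n + h·u', v_{n+1} = v_n + h·v'.
0.000000: (-0.300000, -1.810000); f=(1.601600, 2.320300) → (0.068368, -1.276331)
(u(0.23), v(0.23)) ≈ (0.0684, -1.2763)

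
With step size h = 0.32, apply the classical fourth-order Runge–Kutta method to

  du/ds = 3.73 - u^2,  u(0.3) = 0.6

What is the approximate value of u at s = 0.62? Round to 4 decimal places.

1.4147

RK4: k1 = f(s_n, u_n); k2 = f(s_n + h/2, u_n + (h/2)·k1); k3 = f(s_n + h/2, u_n + (h/2)·k2); k4 = f(s_n + h, u_n + h·k3); u_{n+1} = u_n + (h/6)·(k1 + 2k2 + 2k3 + k4).
s=0.300000, u=0.600000:
  k1 = f(0.300000, 0.600000) = 3.370000
  k2 = f(0.460000, 1.139200) = 2.432223
  k3 = f(0.460000, 0.989156) = 2.751571
  k4 = f(0.620000, 1.480503) = 1.538112
  u ← 0.600000 + (0.32/6)·(k1 + 2k2 + 2k3 + k4) = 1.414704
u(0.62) ≈ 1.4147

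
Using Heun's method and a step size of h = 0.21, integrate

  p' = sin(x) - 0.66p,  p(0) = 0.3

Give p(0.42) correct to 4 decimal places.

0.3083

Heun: k1 = f(x_n, p_n); k2 = f(x_n + h, p_n + h·k1); p_{n+1} = p_n + (h/2)·(k1 + k2).
x=0.000000, p=0.300000:
  k1 = f(0.000000, 0.300000) = -0.198000
  k2 = f(0.210000, 0.258420) = 0.037903
  p ← 0.300000 + (0.21/2)·(-0.198000 + 0.037903) = 0.283190
x=0.210000, p=0.283190:
  k1 = f(0.210000, 0.283190) = 0.021555
  k2 = f(0.420000, 0.287716) = 0.217868
  p ← 0.283190 + (0.21/2)·(0.021555 + 0.217868) = 0.308329
p(0.42) ≈ 0.3083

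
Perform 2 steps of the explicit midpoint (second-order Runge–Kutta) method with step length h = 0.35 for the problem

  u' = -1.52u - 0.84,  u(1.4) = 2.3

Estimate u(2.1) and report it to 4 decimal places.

Midpoint: k1 = f(x_n, u_n); k2 = f(x_n + h/2, u_n + (h/2)·k1); u_{n+1} = u_n + h·k2.
x=1.400000, u=2.300000:
  k1 = f(1.400000, 2.300000) = -4.336000
  k2 = f(1.575000, 1.541200) = -3.182624
  u ← 2.300000 + 0.35·(-3.182624) = 1.186082
x=1.750000, u=1.186082:
  k1 = f(1.750000, 1.186082) = -2.642844
  k2 = f(1.925000, 0.723584) = -1.939848
  u ← 1.186082 + 0.35·(-1.939848) = 0.507135
u(2.1) ≈ 0.5071

0.5071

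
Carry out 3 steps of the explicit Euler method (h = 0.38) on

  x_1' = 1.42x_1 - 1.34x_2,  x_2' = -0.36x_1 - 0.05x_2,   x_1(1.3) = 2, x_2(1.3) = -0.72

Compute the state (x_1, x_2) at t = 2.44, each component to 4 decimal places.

Euler on (x_1,x_2): x_1_{n+1} = x_1_n + h·x_1', x_2_{n+1} = x_2_n + h·x_2'.
1.300000: (2.000000, -0.720000); f=(3.804800, -0.684000) → (3.445824, -0.979920)
1.680000: (3.445824, -0.979920); f=(6.206163, -1.191501) → (5.804166, -1.432690)
2.060000: (5.804166, -1.432690); f=(10.161720, -2.017865) → (9.665620, -2.199479)
(x_1(2.44), x_2(2.44)) ≈ (9.6656, -2.1995)

9.6656, -2.1995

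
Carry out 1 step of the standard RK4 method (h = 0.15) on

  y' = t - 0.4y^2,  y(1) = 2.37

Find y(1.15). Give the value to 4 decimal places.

2.2170

RK4: k1 = f(t_n, y_n); k2 = f(t_n + h/2, y_n + (h/2)·k1); k3 = f(t_n + h/2, y_n + (h/2)·k2); k4 = f(t_n + h, y_n + h·k3); y_{n+1} = y_n + (h/6)·(k1 + 2k2 + 2k3 + k4).
t=1.000000, y=2.370000:
  k1 = f(1.000000, 2.370000) = -1.246760
  k2 = f(1.075000, 2.276493) = -0.997968
  k3 = f(1.075000, 2.295152) = -1.032090
  k4 = f(1.150000, 2.215187) = -0.812821
  y ← 2.370000 + (0.15/6)·(k1 + 2k2 + 2k3 + k4) = 2.217008
y(1.15) ≈ 2.2170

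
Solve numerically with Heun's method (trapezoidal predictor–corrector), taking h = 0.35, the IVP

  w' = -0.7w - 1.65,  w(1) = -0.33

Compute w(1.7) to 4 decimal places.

Heun: k1 = f(x_n, w_n); k2 = f(x_n + h, w_n + h·k1); w_{n+1} = w_n + (h/2)·(k1 + k2).
x=1.000000, w=-0.330000:
  k1 = f(1.000000, -0.330000) = -1.419000
  k2 = f(1.350000, -0.826650) = -1.071345
  w ← -0.330000 + (0.35/2)·(-1.419000 + (-1.071345)) = -0.765810
x=1.350000, w=-0.765810:
  k1 = f(1.350000, -0.765810) = -1.113933
  k2 = f(1.700000, -1.155687) = -0.841019
  w ← -0.765810 + (0.35/2)·(-1.113933 + (-0.841019)) = -1.107927
w(1.7) ≈ -1.1079

-1.1079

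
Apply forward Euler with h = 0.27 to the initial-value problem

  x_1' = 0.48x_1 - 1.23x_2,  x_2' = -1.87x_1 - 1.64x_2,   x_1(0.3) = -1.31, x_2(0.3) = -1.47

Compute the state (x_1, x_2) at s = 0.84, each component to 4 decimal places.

-1.0677, 0.4128

Euler on (x_1,x_2): x_1_{n+1} = x_1_n + h·x_1', x_2_{n+1} = x_2_n + h·x_2'.
0.300000: (-1.310000, -1.470000); f=(1.179300, 4.860500) → (-0.991589, -0.157665)
0.570000: (-0.991589, -0.157665); f=(-0.282035, 2.112842) → (-1.067738, 0.412802)
(x_1(0.84), x_2(0.84)) ≈ (-1.0677, 0.4128)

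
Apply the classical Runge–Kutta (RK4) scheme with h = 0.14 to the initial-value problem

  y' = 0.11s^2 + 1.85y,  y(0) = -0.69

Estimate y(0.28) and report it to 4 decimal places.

RK4: k1 = f(s_n, y_n); k2 = f(s_n + h/2, y_n + (h/2)·k1); k3 = f(s_n + h/2, y_n + (h/2)·k2); k4 = f(s_n + h, y_n + h·k3); y_{n+1} = y_n + (h/6)·(k1 + 2k2 + 2k3 + k4).
s=0.000000, y=-0.690000:
  k1 = f(0.000000, -0.690000) = -1.276500
  k2 = f(0.070000, -0.779355) = -1.441268
  k3 = f(0.070000, -0.790889) = -1.462605
  k4 = f(0.140000, -0.894765) = -1.653159
  y ← -0.690000 + (0.14/6)·(k1 + 2k2 + 2k3 + k4) = -0.893873
s=0.140000, y=-0.893873:
  k1 = f(0.140000, -0.893873) = -1.651509
  k2 = f(0.210000, -1.009478) = -1.862684
  k3 = f(0.210000, -1.024261) = -1.890031
  k4 = f(0.280000, -1.158477) = -2.134559
  y ← -0.893873 + (0.14/6)·(k1 + 2k2 + 2k3 + k4) = -1.157341
y(0.28) ≈ -1.1573

-1.1573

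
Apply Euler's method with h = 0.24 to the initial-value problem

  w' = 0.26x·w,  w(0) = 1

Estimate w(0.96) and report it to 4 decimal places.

Euler: w_{n+1} = w_n + h·f(x_n, w_n).
x=0.000000, w=1.000000: f=0.000000 → w ← 1.000000 + 0.24·0.000000 = 1.000000
x=0.240000, w=1.000000: f=0.062400 → w ← 1.000000 + 0.24·0.062400 = 1.014976
x=0.480000, w=1.014976: f=0.126669 → w ← 1.014976 + 0.24·0.126669 = 1.045377
x=0.720000, w=1.045377: f=0.195694 → w ← 1.045377 + 0.24·0.195694 = 1.092343
w(0.96) ≈ 1.0923

1.0923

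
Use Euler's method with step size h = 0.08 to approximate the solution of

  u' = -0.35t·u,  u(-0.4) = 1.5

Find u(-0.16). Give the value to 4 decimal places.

1.5407

Euler: u_{n+1} = u_n + h·f(t_n, u_n).
t=-0.400000, u=1.500000: f=0.210000 → u ← 1.500000 + 0.08·0.210000 = 1.516800
t=-0.320000, u=1.516800: f=0.169882 → u ← 1.516800 + 0.08·0.169882 = 1.530391
t=-0.240000, u=1.530391: f=0.128553 → u ← 1.530391 + 0.08·0.128553 = 1.540675
u(-0.16) ≈ 1.5407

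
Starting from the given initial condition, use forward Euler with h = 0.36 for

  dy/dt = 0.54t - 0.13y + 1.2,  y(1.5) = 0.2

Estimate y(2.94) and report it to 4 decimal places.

Euler: y_{n+1} = y_n + h·f(t_n, y_n).
t=1.500000, y=0.200000: f=1.984000 → y ← 0.200000 + 0.36·1.984000 = 0.914240
t=1.860000, y=0.914240: f=2.085549 → y ← 0.914240 + 0.36·2.085549 = 1.665038
t=2.220000, y=1.665038: f=2.182345 → y ← 1.665038 + 0.36·2.182345 = 2.450682
t=2.580000, y=2.450682: f=2.274611 → y ← 2.450682 + 0.36·2.274611 = 3.269542
y(2.94) ≈ 3.2695

3.2695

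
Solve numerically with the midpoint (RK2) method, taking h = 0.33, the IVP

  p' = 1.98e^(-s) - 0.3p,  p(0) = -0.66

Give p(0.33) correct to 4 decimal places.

Midpoint: k1 = f(s_n, p_n); k2 = f(s_n + h/2, p_n + (h/2)·k1); p_{n+1} = p_n + h·k2.
s=0.000000, p=-0.660000:
  k1 = f(0.000000, -0.660000) = 2.178000
  k2 = f(0.165000, -0.300630) = 1.769019
  p ← -0.660000 + 0.33·1.769019 = -0.076224
p(0.33) ≈ -0.0762

-0.0762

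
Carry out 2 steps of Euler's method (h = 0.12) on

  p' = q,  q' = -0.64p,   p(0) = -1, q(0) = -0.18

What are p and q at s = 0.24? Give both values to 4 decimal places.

Euler on (p,q): p_{n+1} = p_n + h·p', q_{n+1} = q_n + h·q'.
0.000000: (-1.000000, -0.180000); f=(-0.180000, 0.640000) → (-1.021600, -0.103200)
0.120000: (-1.021600, -0.103200); f=(-0.103200, 0.653824) → (-1.033984, -0.024741)
(p(0.24), q(0.24)) ≈ (-1.0340, -0.0247)

-1.0340, -0.0247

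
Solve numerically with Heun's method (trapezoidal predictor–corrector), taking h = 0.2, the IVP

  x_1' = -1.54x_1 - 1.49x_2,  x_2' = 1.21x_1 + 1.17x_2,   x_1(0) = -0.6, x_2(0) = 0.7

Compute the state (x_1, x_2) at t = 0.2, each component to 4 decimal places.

Heun on (x_1,x_2): k1 = f(t_n, state_n); k2 = f(t_n + h, state_n + h·k1); state_{n+1} = state_n + (h/2)·(k1 + k2).
0.000000: (-0.600000, 0.700000)
  k1 = (-0.119000, 0.093000)
  predictor → (-0.623800, 0.718600)
  k2 = (-0.110062, 0.085964)
  → (-0.622906, 0.717896)
(x_1(0.2), x_2(0.2)) ≈ (-0.6229, 0.7179)

-0.6229, 0.7179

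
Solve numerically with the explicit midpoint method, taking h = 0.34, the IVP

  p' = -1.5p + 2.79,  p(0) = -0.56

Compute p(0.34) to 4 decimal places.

Midpoint: k1 = f(t_n, p_n); k2 = f(t_n + h/2, p_n + (h/2)·k1); p_{n+1} = p_n + h·k2.
t=0.000000, p=-0.560000:
  k1 = f(0.000000, -0.560000) = 3.630000
  k2 = f(0.170000, 0.057100) = 2.704350
  p ← -0.560000 + 0.34·2.704350 = 0.359479
p(0.34) ≈ 0.3595

0.3595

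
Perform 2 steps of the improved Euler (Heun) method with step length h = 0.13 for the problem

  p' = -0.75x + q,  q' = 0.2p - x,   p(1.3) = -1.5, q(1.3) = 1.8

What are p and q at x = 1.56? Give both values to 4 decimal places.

Heun on (p,q): k1 = f(x_n, state_n); k2 = f(x_n + h, state_n + h·k1); state_{n+1} = state_n + (h/2)·(k1 + k2).
1.300000: (-1.500000, 1.800000)
  k1 = (0.825000, -1.600000)
  predictor → (-1.392750, 1.592000)
  k2 = (0.519500, -1.708550)
  → (-1.412608, 1.584944)
1.430000: (-1.412608, 1.584944)
  k1 = (0.512444, -1.712522)
  predictor → (-1.345990, 1.362316)
  k2 = (0.192316, -1.829198)
  → (-1.366798, 1.354732)
(p(1.56), q(1.56)) ≈ (-1.3668, 1.3547)

-1.3668, 1.3547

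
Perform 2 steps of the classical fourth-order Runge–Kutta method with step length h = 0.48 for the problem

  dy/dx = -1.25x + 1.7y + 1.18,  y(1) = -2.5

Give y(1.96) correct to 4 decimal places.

RK4: k1 = f(x_n, y_n); k2 = f(x_n + h/2, y_n + (h/2)·k1); k3 = f(x_n + h/2, y_n + (h/2)·k2); k4 = f(x_n + h, y_n + h·k3); y_{n+1} = y_n + (h/6)·(k1 + 2k2 + 2k3 + k4).
x=1.000000, y=-2.500000:
  k1 = f(1.000000, -2.500000) = -4.320000
  k2 = f(1.240000, -3.536800) = -6.382560
  k3 = f(1.240000, -4.031814) = -7.224084
  k4 = f(1.480000, -5.967561) = -10.814853
  y ← -2.500000 + (0.48/6)·(k1 + 2k2 + 2k3 + k4) = -5.887851
x=1.480000, y=-5.887851:
  k1 = f(1.480000, -5.887851) = -10.679347
  k2 = f(1.720000, -8.450895) = -15.336521
  k3 = f(1.720000, -9.568616) = -17.236648
  k4 = f(1.960000, -14.161442) = -25.344452
  y ← -5.887851 + (0.48/6)·(k1 + 2k2 + 2k3 + k4) = -13.981462
y(1.96) ≈ -13.9815

-13.9815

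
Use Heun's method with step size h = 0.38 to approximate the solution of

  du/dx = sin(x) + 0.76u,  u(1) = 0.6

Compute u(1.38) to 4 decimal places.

1.1909

Heun: k1 = f(x_n, u_n); k2 = f(x_n + h, u_n + h·k1); u_{n+1} = u_n + (h/2)·(k1 + k2).
x=1.000000, u=0.600000:
  k1 = f(1.000000, 0.600000) = 1.297471
  k2 = f(1.380000, 1.093039) = 1.812563
  u ← 0.600000 + (0.38/2)·(1.297471 + 1.812563) = 1.190906
u(1.38) ≈ 1.1909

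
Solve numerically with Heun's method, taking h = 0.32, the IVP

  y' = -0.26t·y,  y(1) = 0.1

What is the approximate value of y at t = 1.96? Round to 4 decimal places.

Heun: k1 = f(t_n, y_n); k2 = f(t_n + h, y_n + h·k1); y_{n+1} = y_n + (h/2)·(k1 + k2).
t=1.000000, y=0.100000:
  k1 = f(1.000000, 0.100000) = -0.026000
  k2 = f(1.320000, 0.091680) = -0.031465
  y ← 0.100000 + (0.32/2)·(-0.026000 + (-0.031465)) = 0.090806
t=1.320000, y=0.090806:
  k1 = f(1.320000, 0.090806) = -0.031165
  k2 = f(1.640000, 0.080833) = -0.034467
  y ← 0.090806 + (0.32/2)·(-0.031165 + (-0.034467)) = 0.080305
t=1.640000, y=0.080305:
  k1 = f(1.640000, 0.080305) = -0.034242
  k2 = f(1.960000, 0.069347) = -0.035339
  y ← 0.080305 + (0.32/2)·(-0.034242 + (-0.035339)) = 0.069172
y(1.96) ≈ 0.0692

0.0692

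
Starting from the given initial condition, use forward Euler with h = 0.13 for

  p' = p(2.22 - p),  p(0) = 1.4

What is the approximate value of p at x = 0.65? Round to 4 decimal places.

Euler: p_{n+1} = p_n + h·f(x_n, p_n).
x=0.000000, p=1.400000: f=1.148000 → p ← 1.400000 + 0.13·1.148000 = 1.549240
x=0.130000, p=1.549240: f=1.039168 → p ← 1.549240 + 0.13·1.039168 = 1.684332
x=0.260000, p=1.684332: f=0.902243 → p ← 1.684332 + 0.13·0.902243 = 1.801623
x=0.390000, p=1.801623: f=0.753757 → p ← 1.801623 + 0.13·0.753757 = 1.899612
x=0.520000, p=1.899612: f=0.608613 → p ← 1.899612 + 0.13·0.608613 = 1.978732
p(0.65) ≈ 1.9787

1.9787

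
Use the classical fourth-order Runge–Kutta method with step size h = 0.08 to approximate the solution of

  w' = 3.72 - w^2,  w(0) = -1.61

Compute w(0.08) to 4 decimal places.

RK4: k1 = f(x_n, w_n); k2 = f(x_n + h/2, w_n + (h/2)·k1); k3 = f(x_n + h/2, w_n + (h/2)·k2); k4 = f(x_n + h, w_n + h·k3); w_{n+1} = w_n + (h/6)·(k1 + 2k2 + 2k3 + k4).
x=0.000000, w=-1.610000:
  k1 = f(0.000000, -1.610000) = 1.127900
  k2 = f(0.040000, -1.564884) = 1.271138
  k3 = f(0.040000, -1.559154) = 1.289037
  k4 = f(0.080000, -1.506877) = 1.449322
  w ← -1.610000 + (0.08/6)·(k1 + 2k2 + 2k3 + k4) = -1.507366
w(0.08) ≈ -1.5074

-1.5074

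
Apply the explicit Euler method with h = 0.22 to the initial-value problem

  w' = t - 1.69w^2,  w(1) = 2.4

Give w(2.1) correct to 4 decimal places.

Euler: w_{n+1} = w_n + h·f(t_n, w_n).
t=1.000000, w=2.400000: f=-8.734400 → w ← 2.400000 + 0.22·(-8.734400) = 0.478432
t=1.220000, w=0.478432: f=0.833164 → w ← 0.478432 + 0.22·0.833164 = 0.661728
t=1.440000, w=0.661728: f=0.699976 → w ← 0.661728 + 0.22·0.699976 = 0.815723
t=1.660000, w=0.815723: f=0.535468 → w ← 0.815723 + 0.22·0.535468 = 0.933526
t=1.880000, w=0.933526: f=0.407215 → w ← 0.933526 + 0.22·0.407215 = 1.023113
w(2.1) ≈ 1.0231

1.0231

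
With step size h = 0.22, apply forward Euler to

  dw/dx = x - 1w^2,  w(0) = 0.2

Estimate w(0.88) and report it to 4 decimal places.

0.4397

Euler: w_{n+1} = w_n + h·f(x_n, w_n).
x=0.000000, w=0.200000: f=-0.040000 → w ← 0.200000 + 0.22·(-0.040000) = 0.191200
x=0.220000, w=0.191200: f=0.183443 → w ← 0.191200 + 0.22·0.183443 = 0.231557
x=0.440000, w=0.231557: f=0.386381 → w ← 0.231557 + 0.22·0.386381 = 0.316561
x=0.660000, w=0.316561: f=0.559789 → w ← 0.316561 + 0.22·0.559789 = 0.439715
w(0.88) ≈ 0.4397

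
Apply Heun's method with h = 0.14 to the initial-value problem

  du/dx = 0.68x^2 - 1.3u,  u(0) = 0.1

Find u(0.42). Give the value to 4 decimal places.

0.0740

Heun: k1 = f(x_n, u_n); k2 = f(x_n + h, u_n + h·k1); u_{n+1} = u_n + (h/2)·(k1 + k2).
x=0.000000, u=0.100000:
  k1 = f(0.000000, 0.100000) = -0.130000
  k2 = f(0.140000, 0.081800) = -0.093012
  u ← 0.100000 + (0.14/2)·(-0.130000 + (-0.093012)) = 0.084389
x=0.140000, u=0.084389:
  k1 = f(0.140000, 0.084389) = -0.096378
  k2 = f(0.280000, 0.070896) = -0.038853
  u ← 0.084389 + (0.14/2)·(-0.096378 + (-0.038853)) = 0.074923
x=0.280000, u=0.074923:
  k1 = f(0.280000, 0.074923) = -0.044088
  k2 = f(0.420000, 0.068751) = 0.030576
  u ← 0.074923 + (0.14/2)·(-0.044088 + 0.030576) = 0.073977
u(0.42) ≈ 0.0740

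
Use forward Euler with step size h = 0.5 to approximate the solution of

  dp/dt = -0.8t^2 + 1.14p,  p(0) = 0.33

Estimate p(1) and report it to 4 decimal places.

0.7134

Euler: p_{n+1} = p_n + h·f(t_n, p_n).
t=0.000000, p=0.330000: f=0.376200 → p ← 0.330000 + 0.5·0.376200 = 0.518100
t=0.500000, p=0.518100: f=0.390634 → p ← 0.518100 + 0.5·0.390634 = 0.713417
p(1) ≈ 0.7134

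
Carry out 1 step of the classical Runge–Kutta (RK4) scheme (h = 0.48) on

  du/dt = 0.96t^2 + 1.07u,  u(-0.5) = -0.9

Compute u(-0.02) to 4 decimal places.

RK4: k1 = f(t_n, u_n); k2 = f(t_n + h/2, u_n + (h/2)·k1); k3 = f(t_n + h/2, u_n + (h/2)·k2); k4 = f(t_n + h, u_n + h·k3); u_{n+1} = u_n + (h/6)·(k1 + 2k2 + 2k3 + k4).
t=-0.500000, u=-0.900000:
  k1 = f(-0.500000, -0.900000) = -0.723000
  k2 = f(-0.260000, -1.073520) = -1.083770
  k3 = f(-0.260000, -1.160105) = -1.176416
  k4 = f(-0.020000, -1.464680) = -1.566823
  u ← -0.900000 + (0.48/6)·(k1 + 2k2 + 2k3 + k4) = -1.444816
u(-0.02) ≈ -1.4448

-1.4448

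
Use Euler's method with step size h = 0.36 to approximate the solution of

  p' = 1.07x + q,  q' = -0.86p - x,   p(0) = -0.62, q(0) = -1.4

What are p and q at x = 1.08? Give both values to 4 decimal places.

Euler on (p,q): p_{n+1} = p_n + h·p', q_{n+1} = q_n + h·q'.
0.000000: (-0.620000, -1.400000); f=(-1.400000, 0.533200) → (-1.124000, -1.208048)
0.360000: (-1.124000, -1.208048); f=(-0.822848, 0.606640) → (-1.420225, -0.989658)
0.720000: (-1.420225, -0.989658); f=(-0.219258, 0.501394) → (-1.499158, -0.809156)
(p(1.08), q(1.08)) ≈ (-1.4992, -0.8092)

-1.4992, -0.8092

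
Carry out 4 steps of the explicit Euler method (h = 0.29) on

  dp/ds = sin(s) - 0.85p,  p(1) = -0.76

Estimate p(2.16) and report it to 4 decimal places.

0.5132

Euler: p_{n+1} = p_n + h·f(s_n, p_n).
s=1.000000, p=-0.760000: f=1.487471 → p ← -0.760000 + 0.29·1.487471 = -0.328633
s=1.290000, p=-0.328633: f=1.240173 → p ← -0.328633 + 0.29·1.240173 = 0.031017
s=1.580000, p=0.031017: f=0.973593 → p ← 0.031017 + 0.29·0.973593 = 0.313359
s=1.870000, p=0.313359: f=0.689216 → p ← 0.313359 + 0.29·0.689216 = 0.513232
p(2.16) ≈ 0.5132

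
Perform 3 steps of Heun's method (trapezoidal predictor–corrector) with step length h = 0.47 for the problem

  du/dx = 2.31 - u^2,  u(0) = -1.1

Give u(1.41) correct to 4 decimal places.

Heun: k1 = f(x_n, u_n); k2 = f(x_n + h, u_n + h·k1); u_{n+1} = u_n + (h/2)·(k1 + k2).
x=0.000000, u=-1.100000:
  k1 = f(0.000000, -1.100000) = 1.100000
  k2 = f(0.470000, -0.583000) = 1.970111
  u ← -1.100000 + (0.47/2)·(1.100000 + 1.970111) = -0.378524
x=0.470000, u=-0.378524:
  k1 = f(0.470000, -0.378524) = 2.166720
  k2 = f(0.940000, 0.639834) = 1.900612
  u ← -0.378524 + (0.47/2)·(2.166720 + 1.900612) = 0.577299
x=0.940000, u=0.577299:
  k1 = f(0.940000, 0.577299) = 1.976726
  k2 = f(1.410000, 1.506360) = 0.040879
  u ← 0.577299 + (0.47/2)·(1.976726 + 0.040879) = 1.051436
u(1.41) ≈ 1.0514

1.0514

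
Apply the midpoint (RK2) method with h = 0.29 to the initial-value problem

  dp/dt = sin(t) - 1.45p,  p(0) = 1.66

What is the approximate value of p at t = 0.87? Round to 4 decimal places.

Midpoint: k1 = f(t_n, p_n); k2 = f(t_n + h/2, p_n + (h/2)·k1); p_{n+1} = p_n + h·k2.
t=0.000000, p=1.660000:
  k1 = f(0.000000, 1.660000) = -2.407000
  k2 = f(0.145000, 1.310985) = -1.756436
  p ← 1.660000 + 0.29·(-1.756436) = 1.150634
t=0.290000, p=1.150634:
  k1 = f(0.290000, 1.150634) = -1.382467
  k2 = f(0.435000, 0.950176) = -0.956345
  p ← 1.150634 + 0.29·(-0.956345) = 0.873294
t=0.580000, p=0.873294:
  k1 = f(0.580000, 0.873294) = -0.718252
  k2 = f(0.725000, 0.769147) = -0.452128
  p ← 0.873294 + 0.29·(-0.452128) = 0.742177
p(0.87) ≈ 0.7422

0.7422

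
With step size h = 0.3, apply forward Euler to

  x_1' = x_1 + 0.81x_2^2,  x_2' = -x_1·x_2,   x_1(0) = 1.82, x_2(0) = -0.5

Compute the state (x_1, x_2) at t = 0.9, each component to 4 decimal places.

4.1184, -0.0031

Euler on (x_1,x_2): x_1_{n+1} = x_1_n + h·x_1', x_2_{n+1} = x_2_n + h·x_2'.
0.000000: (1.820000, -0.500000); f=(2.022500, 0.910000) → (2.426750, -0.227000)
0.300000: (2.426750, -0.227000); f=(2.468488, 0.550872) → (3.167297, -0.061738)
0.600000: (3.167297, -0.061738); f=(3.170384, 0.195544) → (4.118412, -0.003075)
(x_1(0.9), x_2(0.9)) ≈ (4.1184, -0.0031)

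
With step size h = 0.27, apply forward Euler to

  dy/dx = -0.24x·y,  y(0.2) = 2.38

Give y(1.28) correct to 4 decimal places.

Euler: y_{n+1} = y_n + h·f(x_n, y_n).
x=0.200000, y=2.380000: f=-0.114240 → y ← 2.380000 + 0.27·(-0.114240) = 2.349155
x=0.470000, y=2.349155: f=-0.264985 → y ← 2.349155 + 0.27·(-0.264985) = 2.277609
x=0.740000, y=2.277609: f=-0.404503 → y ← 2.277609 + 0.27·(-0.404503) = 2.168393
x=1.010000, y=2.168393: f=-0.525619 → y ← 2.168393 + 0.27·(-0.525619) = 2.026476
y(1.28) ≈ 2.0265

2.0265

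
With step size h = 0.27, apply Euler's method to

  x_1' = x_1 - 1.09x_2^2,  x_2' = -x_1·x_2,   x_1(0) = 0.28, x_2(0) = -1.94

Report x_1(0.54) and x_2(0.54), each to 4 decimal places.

-1.9016, -2.1575

Euler on (x_1,x_2): x_1_{n+1} = x_1_n + h·x_1', x_2_{n+1} = x_2_n + h·x_2'.
0.000000: (0.280000, -1.940000); f=(-3.822324, 0.543200) → (-0.752027, -1.793336)
0.270000: (-0.752027, -1.793336); f=(-4.257526, -1.348638) → (-1.901560, -2.157468)
(x_1(0.54), x_2(0.54)) ≈ (-1.9016, -2.1575)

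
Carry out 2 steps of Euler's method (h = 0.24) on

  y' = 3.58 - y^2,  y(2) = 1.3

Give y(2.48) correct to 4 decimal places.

1.8748

Euler: y_{n+1} = y_n + h·f(x_n, y_n).
x=2.000000, y=1.300000: f=1.890000 → y ← 1.300000 + 0.24·1.890000 = 1.753600
x=2.240000, y=1.753600: f=0.504887 → y ← 1.753600 + 0.24·0.504887 = 1.874773
y(2.48) ≈ 1.8748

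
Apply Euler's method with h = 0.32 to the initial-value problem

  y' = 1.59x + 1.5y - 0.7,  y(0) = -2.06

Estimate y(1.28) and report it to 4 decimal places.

Euler: y_{n+1} = y_n + h·f(x_n, y_n).
x=0.000000, y=-2.060000: f=-3.790000 → y ← -2.060000 + 0.32·(-3.790000) = -3.272800
x=0.320000, y=-3.272800: f=-5.100400 → y ← -3.272800 + 0.32·(-5.100400) = -4.904928
x=0.640000, y=-4.904928: f=-7.039792 → y ← -4.904928 + 0.32·(-7.039792) = -7.157661
x=0.960000, y=-7.157661: f=-9.910092 → y ← -7.157661 + 0.32·(-9.910092) = -10.328891
y(1.28) ≈ -10.3289

-10.3289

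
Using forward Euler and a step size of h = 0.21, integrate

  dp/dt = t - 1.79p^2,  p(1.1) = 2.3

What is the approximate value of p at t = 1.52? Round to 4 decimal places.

0.7070

Euler: p_{n+1} = p_n + h·f(t_n, p_n).
t=1.100000, p=2.300000: f=-8.369100 → p ← 2.300000 + 0.21·(-8.369100) = 0.542489
t=1.310000, p=0.542489: f=0.783213 → p ← 0.542489 + 0.21·0.783213 = 0.706964
p(1.52) ≈ 0.7070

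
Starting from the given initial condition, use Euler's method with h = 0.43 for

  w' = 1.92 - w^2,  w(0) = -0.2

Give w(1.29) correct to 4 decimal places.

Euler: w_{n+1} = w_n + h·f(s_n, w_n).
s=0.000000, w=-0.200000: f=1.880000 → w ← -0.200000 + 0.43·1.880000 = 0.608400
s=0.430000, w=0.608400: f=1.549849 → w ← 0.608400 + 0.43·1.549849 = 1.274835
s=0.860000, w=1.274835: f=0.294795 → w ← 1.274835 + 0.43·0.294795 = 1.401597
w(1.29) ≈ 1.4016

1.4016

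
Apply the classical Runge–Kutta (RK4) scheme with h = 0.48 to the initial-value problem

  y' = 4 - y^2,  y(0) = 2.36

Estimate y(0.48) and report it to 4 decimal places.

RK4: k1 = f(x_n, y_n); k2 = f(x_n + h/2, y_n + (h/2)·k1); k3 = f(x_n + h/2, y_n + (h/2)·k2); k4 = f(x_n + h, y_n + h·k3); y_{n+1} = y_n + (h/6)·(k1 + 2k2 + 2k3 + k4).
x=0.000000, y=2.360000:
  k1 = f(0.000000, 2.360000) = -1.569600
  k2 = f(0.240000, 1.983296) = 0.066537
  k3 = f(0.240000, 2.375969) = -1.645228
  k4 = f(0.480000, 1.570291) = 1.534188
  y ← 2.360000 + (0.48/6)·(k1 + 2k2 + 2k3 + k4) = 2.104576
y(0.48) ≈ 2.1046

2.1046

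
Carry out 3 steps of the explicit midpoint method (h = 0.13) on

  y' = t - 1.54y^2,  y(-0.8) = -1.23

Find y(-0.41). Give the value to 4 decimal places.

-5.1143

Midpoint: k1 = f(t_n, y_n); k2 = f(t_n + h/2, y_n + (h/2)·k1); y_{n+1} = y_n + h·k2.
t=-0.800000, y=-1.230000:
  k1 = f(-0.800000, -1.230000) = -3.129866
  k2 = f(-0.735000, -1.433441) = -3.899321
  y ← -1.230000 + 0.13·(-3.899321) = -1.736912
t=-0.670000, y=-1.736912:
  k1 = f(-0.670000, -1.736912) = -5.315968
  k2 = f(-0.605000, -2.082450) = -7.283359
  y ← -1.736912 + 0.13·(-7.283359) = -2.683748
t=-0.540000, y=-2.683748:
  k1 = f(-0.540000, -2.683748) = -11.631858
  k2 = f(-0.475000, -3.439819) = -18.696828
  y ← -2.683748 + 0.13·(-18.696828) = -5.114336
y(-0.41) ≈ -5.1143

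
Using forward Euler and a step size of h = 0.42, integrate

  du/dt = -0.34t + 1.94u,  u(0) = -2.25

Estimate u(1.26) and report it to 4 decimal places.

Euler: u_{n+1} = u_n + h·f(t_n, u_n).
t=0.000000, u=-2.250000: f=-4.365000 → u ← -2.250000 + 0.42·(-4.365000) = -4.083300
t=0.420000, u=-4.083300: f=-8.064402 → u ← -4.083300 + 0.42·(-8.064402) = -7.470349
t=0.840000, u=-7.470349: f=-14.778077 → u ← -7.470349 + 0.42·(-14.778077) = -13.677141
u(1.26) ≈ -13.6771

-13.6771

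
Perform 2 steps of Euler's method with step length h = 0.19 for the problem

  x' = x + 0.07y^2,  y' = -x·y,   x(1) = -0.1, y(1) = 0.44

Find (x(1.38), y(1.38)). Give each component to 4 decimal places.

-0.1359, 0.4583

Euler on (x,y): x_{n+1} = x_n + h·x', y_{n+1} = y_n + h·y'.
1.000000: (-0.100000, 0.440000); f=(-0.086448, 0.044000) → (-0.116425, 0.448360)
1.190000: (-0.116425, 0.448360); f=(-0.102353, 0.052200) → (-0.135872, 0.458278)
(x(1.38), y(1.38)) ≈ (-0.1359, 0.4583)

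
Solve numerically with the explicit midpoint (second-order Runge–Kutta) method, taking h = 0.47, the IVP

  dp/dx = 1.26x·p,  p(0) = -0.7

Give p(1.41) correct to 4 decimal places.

-2.2233

Midpoint: k1 = f(x_n, p_n); k2 = f(x_n + h/2, p_n + (h/2)·k1); p_{n+1} = p_n + h·k2.
x=0.000000, p=-0.700000:
  k1 = f(0.000000, -0.700000) = 0.000000
  k2 = f(0.235000, -0.700000) = -0.207270
  p ← -0.700000 + 0.47·(-0.207270) = -0.797417
x=0.470000, p=-0.797417:
  k1 = f(0.470000, -0.797417) = -0.472230
  k2 = f(0.705000, -0.908391) = -0.806924
  p ← -0.797417 + 0.47·(-0.806924) = -1.176671
x=0.940000, p=-1.176671:
  k1 = f(0.940000, -1.176671) = -1.393649
  k2 = f(1.175000, -1.504179) = -2.226936
  p ← -1.176671 + 0.47·(-2.226936) = -2.223331
p(1.41) ≈ -2.2233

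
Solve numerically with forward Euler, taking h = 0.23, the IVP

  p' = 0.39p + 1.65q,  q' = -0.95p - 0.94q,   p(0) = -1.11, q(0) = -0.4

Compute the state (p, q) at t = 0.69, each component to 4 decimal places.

-1.5541, 0.5196

Euler on (p,q): p_{n+1} = p_n + h·p', q_{n+1} = q_n + h·q'.
0.000000: (-1.110000, -0.400000); f=(-1.092900, 1.430500) → (-1.361367, -0.070985)
0.230000: (-1.361367, -0.070985); f=(-0.648058, 1.360025) → (-1.510420, 0.241821)
0.460000: (-1.510420, 0.241821); f=(-0.190060, 1.207588) → (-1.554134, 0.519566)
(p(0.69), q(0.69)) ≈ (-1.5541, 0.5196)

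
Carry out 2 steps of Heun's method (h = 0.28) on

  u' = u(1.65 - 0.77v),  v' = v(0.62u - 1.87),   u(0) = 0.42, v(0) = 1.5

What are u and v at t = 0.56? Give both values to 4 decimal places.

0.6926, 0.6536

Heun on (u,v): k1 = f(t_n, state_n); k2 = f(t_n + h, state_n + h·k1); state_{n+1} = state_n + (h/2)·(k1 + k2).
0.000000: (0.420000, 1.500000)
  k1 = (0.207900, -2.414400)
  predictor → (0.478212, 0.823968)
  k2 = (0.485646, -1.296521)
  → (0.517096, 0.980471)
0.280000: (0.517096, 0.980471)
  k1 = (0.462821, -1.519142)
  predictor → (0.646686, 0.555111)
  k2 = (0.790615, -0.815489)
  → (0.692577, 0.653623)
(u(0.56), v(0.56)) ≈ (0.6926, 0.6536)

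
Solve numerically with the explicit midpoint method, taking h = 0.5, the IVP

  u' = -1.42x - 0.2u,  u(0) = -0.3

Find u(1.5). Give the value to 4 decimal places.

Midpoint: k1 = f(x_n, u_n); k2 = f(x_n + h/2, u_n + (h/2)·k1); u_{n+1} = u_n + h·k2.
x=0.000000, u=-0.300000:
  k1 = f(0.000000, -0.300000) = 0.060000
  k2 = f(0.250000, -0.285000) = -0.298000
  u ← -0.300000 + 0.5·(-0.298000) = -0.449000
x=0.500000, u=-0.449000:
  k1 = f(0.500000, -0.449000) = -0.620200
  k2 = f(0.750000, -0.604050) = -0.944190
  u ← -0.449000 + 0.5·(-0.944190) = -0.921095
x=1.000000, u=-0.921095:
  k1 = f(1.000000, -0.921095) = -1.235781
  k2 = f(1.250000, -1.230040) = -1.528992
  u ← -0.921095 + 0.5·(-1.528992) = -1.685591
u(1.5) ≈ -1.6856

-1.6856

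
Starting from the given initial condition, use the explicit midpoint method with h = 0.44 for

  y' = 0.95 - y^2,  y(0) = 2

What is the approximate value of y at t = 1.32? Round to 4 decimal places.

Midpoint: k1 = f(t_n, y_n); k2 = f(t_n + h/2, y_n + (h/2)·k1); y_{n+1} = y_n + h·k2.
t=0.000000, y=2.000000:
  k1 = f(0.000000, 2.000000) = -3.050000
  k2 = f(0.220000, 1.329000) = -0.816241
  y ← 2.000000 + 0.44·(-0.816241) = 1.640854
t=0.440000, y=1.640854:
  k1 = f(0.440000, 1.640854) = -1.742402
  k2 = f(0.660000, 1.257526) = -0.631371
  y ← 1.640854 + 0.44·(-0.631371) = 1.363051
t=0.880000, y=1.363051:
  k1 = f(0.880000, 1.363051) = -0.907908
  k2 = f(1.100000, 1.163311) = -0.403293
  y ← 1.363051 + 0.44·(-0.403293) = 1.185602
y(1.32) ≈ 1.1856

1.1856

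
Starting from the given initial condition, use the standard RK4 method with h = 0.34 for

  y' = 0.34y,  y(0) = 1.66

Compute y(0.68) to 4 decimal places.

2.0918

RK4: k1 = f(x_n, y_n); k2 = f(x_n + h/2, y_n + (h/2)·k1); k3 = f(x_n + h/2, y_n + (h/2)·k2); k4 = f(x_n + h, y_n + h·k3); y_{n+1} = y_n + (h/6)·(k1 + 2k2 + 2k3 + k4).
x=0.000000, y=1.660000:
  k1 = f(0.000000, 1.660000) = 0.564400
  k2 = f(0.170000, 1.755948) = 0.597022
  k3 = f(0.170000, 1.761494) = 0.598908
  k4 = f(0.340000, 1.863629) = 0.633634
  y ← 1.660000 + (0.34/6)·(k1 + 2k2 + 2k3 + k4) = 1.863427
x=0.340000, y=1.863427:
  k1 = f(0.340000, 1.863427) = 0.633565
  k2 = f(0.510000, 1.971133) = 0.670185
  k3 = f(0.510000, 1.977359) = 0.672302
  k4 = f(0.680000, 2.092010) = 0.711283
  y ← 1.863427 + (0.34/6)·(k1 + 2k2 + 2k3 + k4) = 2.091784
y(0.68) ≈ 2.0918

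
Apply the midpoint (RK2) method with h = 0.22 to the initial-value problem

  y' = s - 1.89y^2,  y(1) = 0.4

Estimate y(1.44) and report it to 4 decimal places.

Midpoint: k1 = f(s_n, y_n); k2 = f(s_n + h/2, y_n + (h/2)·k1); y_{n+1} = y_n + h·k2.
s=1.000000, y=0.400000:
  k1 = f(1.000000, 0.400000) = 0.697600
  k2 = f(1.110000, 0.476736) = 0.680446
  y ← 0.400000 + 0.22·0.680446 = 0.549698
s=1.220000, y=0.549698:
  k1 = f(1.220000, 0.549698) = 0.648902
  k2 = f(1.330000, 0.621077) = 0.600957
  y ← 0.549698 + 0.22·0.600957 = 0.681909
y(1.44) ≈ 0.6819

0.6819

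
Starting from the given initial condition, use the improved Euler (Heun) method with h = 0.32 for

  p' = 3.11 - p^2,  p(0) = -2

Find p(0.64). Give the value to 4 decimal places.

-4.3767

Heun: k1 = f(x_n, p_n); k2 = f(x_n + h, p_n + h·k1); p_{n+1} = p_n + (h/2)·(k1 + k2).
x=0.000000, p=-2.000000:
  k1 = f(0.000000, -2.000000) = -0.890000
  k2 = f(0.320000, -2.284800) = -2.110311
  p ← -2.000000 + (0.32/2)·(-0.890000 + (-2.110311)) = -2.480050
x=0.320000, p=-2.480050:
  k1 = f(0.320000, -2.480050) = -3.040647
  k2 = f(0.640000, -3.453057) = -8.813601
  p ← -2.480050 + (0.32/2)·(-3.040647 + (-8.813601)) = -4.376729
p(0.64) ≈ -4.3767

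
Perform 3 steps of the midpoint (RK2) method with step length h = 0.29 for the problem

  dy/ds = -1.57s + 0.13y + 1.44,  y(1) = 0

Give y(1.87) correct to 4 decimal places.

Midpoint: k1 = f(s_n, y_n); k2 = f(s_n + h/2, y_n + (h/2)·k1); y_{n+1} = y_n + h·k2.
s=1.000000, y=0.000000:
  k1 = f(1.000000, 0.000000) = -0.130000
  k2 = f(1.145000, -0.018850) = -0.360101
  y ← 0.000000 + 0.29·(-0.360101) = -0.104429
s=1.290000, y=-0.104429:
  k1 = f(1.290000, -0.104429) = -0.598876
  k2 = f(1.435000, -0.191266) = -0.837815
  y ← -0.104429 + 0.29·(-0.837815) = -0.347395
s=1.580000, y=-0.347395:
  k1 = f(1.580000, -0.347395) = -1.085761
  k2 = f(1.725000, -0.504831) = -1.333878
  y ← -0.347395 + 0.29·(-1.333878) = -0.734220
y(1.87) ≈ -0.7342

-0.7342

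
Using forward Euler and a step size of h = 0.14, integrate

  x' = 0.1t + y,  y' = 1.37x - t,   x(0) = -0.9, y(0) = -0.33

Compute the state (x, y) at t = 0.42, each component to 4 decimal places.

Euler on (x,y): x_{n+1} = x_n + h·x', y_{n+1} = y_n + h·y'.
0.000000: (-0.900000, -0.330000); f=(-0.330000, -1.233000) → (-0.946200, -0.502620)
0.140000: (-0.946200, -0.502620); f=(-0.488620, -1.436294) → (-1.014607, -0.703701)
0.280000: (-1.014607, -0.703701); f=(-0.675701, -1.670011) → (-1.109205, -0.937503)
(x(0.42), y(0.42)) ≈ (-1.1092, -0.9375)

-1.1092, -0.9375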